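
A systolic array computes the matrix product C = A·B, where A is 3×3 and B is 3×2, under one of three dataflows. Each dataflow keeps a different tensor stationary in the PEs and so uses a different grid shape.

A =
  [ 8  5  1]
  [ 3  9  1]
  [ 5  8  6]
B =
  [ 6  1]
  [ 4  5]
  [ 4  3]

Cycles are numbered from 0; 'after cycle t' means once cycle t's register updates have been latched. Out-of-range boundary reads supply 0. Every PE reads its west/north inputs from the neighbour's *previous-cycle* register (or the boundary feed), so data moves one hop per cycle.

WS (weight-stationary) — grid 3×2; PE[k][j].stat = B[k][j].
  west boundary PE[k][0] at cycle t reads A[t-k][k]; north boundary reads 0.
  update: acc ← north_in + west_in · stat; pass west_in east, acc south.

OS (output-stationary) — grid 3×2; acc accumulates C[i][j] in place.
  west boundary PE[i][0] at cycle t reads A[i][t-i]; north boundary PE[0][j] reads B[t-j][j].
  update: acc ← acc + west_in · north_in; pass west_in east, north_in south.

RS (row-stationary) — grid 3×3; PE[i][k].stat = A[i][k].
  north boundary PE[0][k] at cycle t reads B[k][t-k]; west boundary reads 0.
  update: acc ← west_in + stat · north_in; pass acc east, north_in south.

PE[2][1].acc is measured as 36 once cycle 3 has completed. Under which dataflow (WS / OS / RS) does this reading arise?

dataflow = WS

WS [3×2] PE[2][1] across cycles:
  step 0 · PE2,1: acc=0; fwd→0 fwd↓0
  step 1 · PE2,1: acc=0; fwd→0 fwd↓0
  step 2 · PE2,1: acc=0; fwd→0 fwd↓0
  step 3 · PE2,1: acc=36; fwd→1 fwd↓36
OS [3×2] PE[2][1] across cycles:
  step 0 · PE2,1: acc=0; fwd→0 fwd↓0
  step 1 · PE2,1: acc=0; fwd→0 fwd↓0
  step 2 · PE2,1: acc=0; fwd→0 fwd↓0
  step 3 · PE2,1: acc=5; fwd→5 fwd↓1
RS [3×3] PE[2][1] across cycles:
  step 0 · PE2,1: acc=0; fwd→0 fwd↓0
  step 1 · PE2,1: acc=0; fwd→0 fwd↓0
  step 2 · PE2,1: acc=0; fwd→0 fwd↓0
  step 3 · PE2,1: acc=62; fwd→62 fwd↓4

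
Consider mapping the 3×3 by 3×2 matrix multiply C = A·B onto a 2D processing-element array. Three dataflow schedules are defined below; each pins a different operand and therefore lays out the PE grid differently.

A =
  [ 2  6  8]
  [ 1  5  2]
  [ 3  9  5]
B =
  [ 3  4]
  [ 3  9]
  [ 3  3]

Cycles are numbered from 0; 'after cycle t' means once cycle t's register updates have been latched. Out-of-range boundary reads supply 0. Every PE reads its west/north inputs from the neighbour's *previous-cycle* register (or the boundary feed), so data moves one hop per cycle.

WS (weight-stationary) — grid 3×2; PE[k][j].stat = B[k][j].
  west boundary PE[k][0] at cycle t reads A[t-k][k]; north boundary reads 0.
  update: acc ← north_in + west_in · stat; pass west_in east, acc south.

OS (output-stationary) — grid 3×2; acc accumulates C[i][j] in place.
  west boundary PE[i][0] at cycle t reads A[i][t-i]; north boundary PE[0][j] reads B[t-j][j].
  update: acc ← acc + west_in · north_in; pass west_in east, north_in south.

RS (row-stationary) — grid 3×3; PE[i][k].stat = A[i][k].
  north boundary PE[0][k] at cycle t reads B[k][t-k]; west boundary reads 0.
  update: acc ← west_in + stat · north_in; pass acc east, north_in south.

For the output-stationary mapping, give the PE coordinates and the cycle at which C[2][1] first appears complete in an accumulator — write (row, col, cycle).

OS — PE[2][1] is where C[2][1] collects:
  t=0 PE[2][1]: acc=0 h=0 v=0
  t=1 PE[2][1]: acc=0 h=0 v=0
  t=2 PE[2][1]: acc=0 h=0 v=0
  t=3 PE[2][1]: acc=12 h=3 v=4
  t=4 PE[2][1]: acc=93 h=9 v=9
  t=5 PE[2][1]: acc=108 h=5 v=3

(row, col, cycle) = (2, 1, 5)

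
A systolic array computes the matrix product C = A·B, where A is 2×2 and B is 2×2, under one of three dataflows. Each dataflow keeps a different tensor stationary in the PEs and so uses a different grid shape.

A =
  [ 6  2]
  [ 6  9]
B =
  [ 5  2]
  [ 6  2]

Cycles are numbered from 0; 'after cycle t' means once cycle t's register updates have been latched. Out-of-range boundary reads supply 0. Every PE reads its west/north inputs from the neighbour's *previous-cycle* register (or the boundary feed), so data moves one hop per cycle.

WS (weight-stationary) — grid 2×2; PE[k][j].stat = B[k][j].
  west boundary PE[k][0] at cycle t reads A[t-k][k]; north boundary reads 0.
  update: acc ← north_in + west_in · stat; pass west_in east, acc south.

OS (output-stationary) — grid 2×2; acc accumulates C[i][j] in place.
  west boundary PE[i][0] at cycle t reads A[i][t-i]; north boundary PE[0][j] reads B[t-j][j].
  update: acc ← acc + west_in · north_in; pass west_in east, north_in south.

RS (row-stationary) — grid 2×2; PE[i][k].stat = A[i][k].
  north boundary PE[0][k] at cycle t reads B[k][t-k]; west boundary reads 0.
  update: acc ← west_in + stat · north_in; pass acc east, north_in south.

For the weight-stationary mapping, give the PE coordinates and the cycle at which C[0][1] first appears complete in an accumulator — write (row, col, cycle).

(row, col, cycle) = (1, 1, 2)

WS: C[0][1] accumulates in PE[1][1]:
  @0  [1,1]  acc 0  |  →0  ↓0
  @1  [1,1]  acc 0  |  →0  ↓0
  @2  [1,1]  acc 16  |  →2  ↓16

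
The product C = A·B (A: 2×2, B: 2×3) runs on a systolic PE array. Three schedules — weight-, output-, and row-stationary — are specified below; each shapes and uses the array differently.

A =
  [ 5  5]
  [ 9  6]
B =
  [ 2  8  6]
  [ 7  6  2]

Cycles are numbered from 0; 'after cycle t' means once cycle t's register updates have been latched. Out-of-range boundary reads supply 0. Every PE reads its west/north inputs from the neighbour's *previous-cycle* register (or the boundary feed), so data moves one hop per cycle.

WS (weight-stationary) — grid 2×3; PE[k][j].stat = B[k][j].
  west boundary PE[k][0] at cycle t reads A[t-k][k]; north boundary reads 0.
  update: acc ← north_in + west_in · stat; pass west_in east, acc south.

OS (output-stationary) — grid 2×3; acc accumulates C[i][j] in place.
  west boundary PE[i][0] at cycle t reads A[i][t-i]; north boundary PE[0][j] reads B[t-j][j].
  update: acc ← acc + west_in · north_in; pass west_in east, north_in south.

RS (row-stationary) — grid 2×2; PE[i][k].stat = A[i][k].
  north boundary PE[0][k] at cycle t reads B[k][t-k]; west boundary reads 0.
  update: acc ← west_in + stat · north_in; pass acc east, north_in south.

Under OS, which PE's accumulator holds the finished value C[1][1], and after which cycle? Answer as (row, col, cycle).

Under OS, C[1][1] lands at PE[1][1]:
  @0  [1,1]  acc 0  |  →0  ↓0
  @1  [1,1]  acc 0  |  →0  ↓0
  @2  [1,1]  acc 72  |  →9  ↓8
  @3  [1,1]  acc 108  |  →6  ↓6

(row, col, cycle) = (1, 1, 3)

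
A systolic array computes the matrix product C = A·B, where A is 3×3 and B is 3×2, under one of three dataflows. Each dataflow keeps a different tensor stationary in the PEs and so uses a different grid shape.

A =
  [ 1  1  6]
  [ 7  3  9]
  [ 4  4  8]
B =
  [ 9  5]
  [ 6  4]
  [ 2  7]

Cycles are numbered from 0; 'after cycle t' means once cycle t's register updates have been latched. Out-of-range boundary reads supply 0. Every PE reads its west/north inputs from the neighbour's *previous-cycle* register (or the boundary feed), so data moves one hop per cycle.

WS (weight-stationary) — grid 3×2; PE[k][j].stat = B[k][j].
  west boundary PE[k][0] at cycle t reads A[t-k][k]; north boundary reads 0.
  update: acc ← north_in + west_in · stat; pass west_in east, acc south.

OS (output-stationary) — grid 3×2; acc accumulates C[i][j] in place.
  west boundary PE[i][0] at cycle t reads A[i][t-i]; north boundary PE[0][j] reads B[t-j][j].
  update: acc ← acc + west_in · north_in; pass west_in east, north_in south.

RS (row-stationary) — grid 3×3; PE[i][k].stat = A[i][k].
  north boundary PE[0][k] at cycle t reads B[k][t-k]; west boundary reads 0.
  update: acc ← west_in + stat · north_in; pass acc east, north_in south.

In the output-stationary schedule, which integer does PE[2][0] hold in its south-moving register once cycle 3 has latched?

register = 6

Tracing OS — 3×2 array, target PE[2][0]:
  c0 r1c0: 0 / 0 / 0
  c0 r2c0: 0 / 0 / 0
  c1 r1c0: 63 / 7 / 9
  c1 r2c0: 0 / 0 / 0
  c2 r1c0: 81 / 3 / 6
  c2 r2c0: 36 / 4 / 9
  c3 r1c0: 99 / 9 / 2
  c3 r2c0: 60 / 4 / 6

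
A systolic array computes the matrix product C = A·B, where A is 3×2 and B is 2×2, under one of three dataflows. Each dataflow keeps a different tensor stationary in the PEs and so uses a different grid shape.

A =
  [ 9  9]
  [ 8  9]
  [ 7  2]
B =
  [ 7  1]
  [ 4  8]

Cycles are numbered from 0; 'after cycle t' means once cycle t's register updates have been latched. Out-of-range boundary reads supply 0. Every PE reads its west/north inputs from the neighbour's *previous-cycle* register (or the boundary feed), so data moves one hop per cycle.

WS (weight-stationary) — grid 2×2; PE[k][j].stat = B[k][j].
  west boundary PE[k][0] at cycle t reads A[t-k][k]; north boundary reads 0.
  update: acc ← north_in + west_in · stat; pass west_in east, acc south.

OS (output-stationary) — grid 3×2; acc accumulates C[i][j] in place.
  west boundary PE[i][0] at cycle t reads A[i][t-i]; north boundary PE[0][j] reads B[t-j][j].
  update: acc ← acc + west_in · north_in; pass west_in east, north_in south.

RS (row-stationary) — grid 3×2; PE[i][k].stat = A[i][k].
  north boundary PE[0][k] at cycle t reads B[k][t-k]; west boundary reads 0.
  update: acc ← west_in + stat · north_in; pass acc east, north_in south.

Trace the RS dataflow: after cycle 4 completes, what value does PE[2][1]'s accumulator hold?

RS (3×2). Following PE[2][1] plus its west/north inputs:
  @0  [1,1]  acc 0  |  →0  ↓0
  @0  [2,0]  acc 0  |  →0  ↓0
  @0  [2,1]  acc 0  |  →0  ↓0
  @1  [1,1]  acc 0  |  →0  ↓0
  @1  [2,0]  acc 0  |  →0  ↓0
  @1  [2,1]  acc 0  |  →0  ↓0
  @2  [1,1]  acc 92  |  →92  ↓4
  @2  [2,0]  acc 49  |  →49  ↓7
  @2  [2,1]  acc 0  |  →0  ↓0
  @3  [1,1]  acc 80  |  →80  ↓8
  @3  [2,0]  acc 7  |  →7  ↓1
  @3  [2,1]  acc 57  |  →57  ↓4
  @4  [1,1]  acc 0  |  →0  ↓0
  @4  [2,0]  acc 0  |  →0  ↓0
  @4  [2,1]  acc 23  |  →23  ↓8

PE[2][1].acc = 23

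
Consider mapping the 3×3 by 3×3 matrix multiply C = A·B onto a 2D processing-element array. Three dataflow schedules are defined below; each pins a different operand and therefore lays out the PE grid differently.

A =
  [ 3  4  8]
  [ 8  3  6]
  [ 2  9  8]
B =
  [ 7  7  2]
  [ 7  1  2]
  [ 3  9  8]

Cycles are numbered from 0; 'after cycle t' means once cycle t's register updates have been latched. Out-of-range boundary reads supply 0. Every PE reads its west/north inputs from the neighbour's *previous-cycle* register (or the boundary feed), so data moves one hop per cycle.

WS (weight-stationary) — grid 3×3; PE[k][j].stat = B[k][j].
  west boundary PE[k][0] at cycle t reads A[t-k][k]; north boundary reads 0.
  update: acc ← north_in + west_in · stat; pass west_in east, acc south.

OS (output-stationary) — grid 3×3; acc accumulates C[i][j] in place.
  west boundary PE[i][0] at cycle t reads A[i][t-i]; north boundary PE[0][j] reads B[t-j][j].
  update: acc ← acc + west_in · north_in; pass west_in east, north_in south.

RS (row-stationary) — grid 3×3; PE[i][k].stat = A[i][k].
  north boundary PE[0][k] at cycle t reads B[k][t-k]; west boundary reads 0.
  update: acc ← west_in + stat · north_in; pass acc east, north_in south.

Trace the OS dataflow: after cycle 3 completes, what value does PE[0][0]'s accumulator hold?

PE[0][0].acc = 73

Tracing OS — 3×3 array, target PE[0][0]:
  @0  [0,0]  acc 21  |  →3  ↓7
  @1  [0,0]  acc 49  |  →4  ↓7
  @2  [0,0]  acc 73  |  →8  ↓3
  @3  [0,0]  acc 73  |  →0  ↓0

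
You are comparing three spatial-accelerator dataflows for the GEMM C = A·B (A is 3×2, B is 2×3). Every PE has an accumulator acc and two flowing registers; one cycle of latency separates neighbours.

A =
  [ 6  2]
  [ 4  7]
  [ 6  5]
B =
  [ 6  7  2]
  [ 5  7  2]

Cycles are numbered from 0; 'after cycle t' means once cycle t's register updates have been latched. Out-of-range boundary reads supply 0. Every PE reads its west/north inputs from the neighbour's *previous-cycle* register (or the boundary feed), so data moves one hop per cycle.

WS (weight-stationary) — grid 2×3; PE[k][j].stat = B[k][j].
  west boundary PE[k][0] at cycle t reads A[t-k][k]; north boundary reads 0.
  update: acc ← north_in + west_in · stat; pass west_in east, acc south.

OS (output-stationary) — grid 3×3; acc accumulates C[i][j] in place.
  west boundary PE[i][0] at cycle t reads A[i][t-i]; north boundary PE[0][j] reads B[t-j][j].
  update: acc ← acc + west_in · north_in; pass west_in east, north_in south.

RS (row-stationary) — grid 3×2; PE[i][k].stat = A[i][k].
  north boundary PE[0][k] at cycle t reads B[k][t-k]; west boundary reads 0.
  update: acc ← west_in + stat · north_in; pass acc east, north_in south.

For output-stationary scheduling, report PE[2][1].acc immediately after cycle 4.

PE[2][1].acc = 77

Tracing OS — 3×3 array, target PE[2][1]:
  0: (1,1).acc=0  regs=<0,0>
  0: (2,0).acc=0  regs=<0,0>
  0: (2,1).acc=0  regs=<0,0>
  1: (1,1).acc=0  regs=<0,0>
  1: (2,0).acc=0  regs=<0,0>
  1: (2,1).acc=0  regs=<0,0>
  2: (1,1).acc=28  regs=<4,7>
  2: (2,0).acc=36  regs=<6,6>
  2: (2,1).acc=0  regs=<0,0>
  3: (1,1).acc=77  regs=<7,7>
  3: (2,0).acc=61  regs=<5,5>
  3: (2,1).acc=42  regs=<6,7>
  4: (1,1).acc=77  regs=<0,0>
  4: (2,0).acc=61  regs=<0,0>
  4: (2,1).acc=77  regs=<5,7>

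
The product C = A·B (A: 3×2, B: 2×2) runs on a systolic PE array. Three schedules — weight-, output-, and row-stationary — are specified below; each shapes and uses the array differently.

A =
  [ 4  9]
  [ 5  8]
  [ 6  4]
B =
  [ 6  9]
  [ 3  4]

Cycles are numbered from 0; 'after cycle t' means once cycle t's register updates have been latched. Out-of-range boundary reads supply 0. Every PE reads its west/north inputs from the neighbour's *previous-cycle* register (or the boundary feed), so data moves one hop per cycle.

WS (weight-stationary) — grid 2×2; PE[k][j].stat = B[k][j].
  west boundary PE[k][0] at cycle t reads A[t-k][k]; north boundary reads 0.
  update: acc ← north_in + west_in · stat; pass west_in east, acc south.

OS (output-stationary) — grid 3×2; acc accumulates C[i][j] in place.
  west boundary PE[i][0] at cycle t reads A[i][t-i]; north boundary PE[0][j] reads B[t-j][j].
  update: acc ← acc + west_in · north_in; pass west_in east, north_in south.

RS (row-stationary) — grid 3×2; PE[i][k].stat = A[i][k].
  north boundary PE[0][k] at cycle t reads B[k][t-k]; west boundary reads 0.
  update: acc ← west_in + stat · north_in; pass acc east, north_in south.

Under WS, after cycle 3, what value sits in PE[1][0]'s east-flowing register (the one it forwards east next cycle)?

register = 4

WS on a 2×2 grid — tracing PE[1][0] and its feeders:
  after 0 — PE[0][0] acc=24, pass-E 4, pass-S 24
  after 0 — PE[1][0] acc=0, pass-E 0, pass-S 0
  after 1 — PE[0][0] acc=30, pass-E 5, pass-S 30
  after 1 — PE[1][0] acc=51, pass-E 9, pass-S 51
  after 2 — PE[0][0] acc=36, pass-E 6, pass-S 36
  after 2 — PE[1][0] acc=54, pass-E 8, pass-S 54
  after 3 — PE[0][0] acc=0, pass-E 0, pass-S 0
  after 3 — PE[1][0] acc=48, pass-E 4, pass-S 48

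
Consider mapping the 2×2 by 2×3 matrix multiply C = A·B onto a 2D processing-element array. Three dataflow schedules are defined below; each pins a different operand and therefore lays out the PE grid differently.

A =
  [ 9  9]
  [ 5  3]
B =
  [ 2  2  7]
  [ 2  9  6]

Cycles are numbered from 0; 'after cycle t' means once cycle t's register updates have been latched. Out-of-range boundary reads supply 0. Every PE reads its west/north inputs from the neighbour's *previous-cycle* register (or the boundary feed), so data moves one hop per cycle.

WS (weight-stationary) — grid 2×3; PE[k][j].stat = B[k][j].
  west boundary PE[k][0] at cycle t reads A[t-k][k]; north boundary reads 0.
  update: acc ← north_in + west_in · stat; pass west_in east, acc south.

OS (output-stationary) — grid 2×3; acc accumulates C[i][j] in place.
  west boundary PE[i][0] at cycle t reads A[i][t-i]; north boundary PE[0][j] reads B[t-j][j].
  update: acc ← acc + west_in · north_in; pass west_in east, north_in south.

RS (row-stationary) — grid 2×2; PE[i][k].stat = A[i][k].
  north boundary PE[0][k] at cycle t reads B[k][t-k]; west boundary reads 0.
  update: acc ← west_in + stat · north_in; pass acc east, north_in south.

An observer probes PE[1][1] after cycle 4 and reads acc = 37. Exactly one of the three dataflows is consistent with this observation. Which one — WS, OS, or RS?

dataflow = OS

WS (2×3 grid), PE[1][1]:
  [0] (1,1) acc=0 (h:0 v:0)
  [1] (1,1) acc=0 (h:0 v:0)
  [2] (1,1) acc=99 (h:9 v:99)
  [3] (1,1) acc=37 (h:3 v:37)
  [4] (1,1) acc=0 (h:0 v:0)
OS (2×3 grid), PE[1][1]:
  [0] (1,1) acc=0 (h:0 v:0)
  [1] (1,1) acc=0 (h:0 v:0)
  [2] (1,1) acc=10 (h:5 v:2)
  [3] (1,1) acc=37 (h:3 v:9)
  [4] (1,1) acc=37 (h:0 v:0)
RS (2×2 grid), PE[1][1]:
  [0] (1,1) acc=0 (h:0 v:0)
  [1] (1,1) acc=0 (h:0 v:0)
  [2] (1,1) acc=16 (h:16 v:2)
  [3] (1,1) acc=37 (h:37 v:9)
  [4] (1,1) acc=53 (h:53 v:6)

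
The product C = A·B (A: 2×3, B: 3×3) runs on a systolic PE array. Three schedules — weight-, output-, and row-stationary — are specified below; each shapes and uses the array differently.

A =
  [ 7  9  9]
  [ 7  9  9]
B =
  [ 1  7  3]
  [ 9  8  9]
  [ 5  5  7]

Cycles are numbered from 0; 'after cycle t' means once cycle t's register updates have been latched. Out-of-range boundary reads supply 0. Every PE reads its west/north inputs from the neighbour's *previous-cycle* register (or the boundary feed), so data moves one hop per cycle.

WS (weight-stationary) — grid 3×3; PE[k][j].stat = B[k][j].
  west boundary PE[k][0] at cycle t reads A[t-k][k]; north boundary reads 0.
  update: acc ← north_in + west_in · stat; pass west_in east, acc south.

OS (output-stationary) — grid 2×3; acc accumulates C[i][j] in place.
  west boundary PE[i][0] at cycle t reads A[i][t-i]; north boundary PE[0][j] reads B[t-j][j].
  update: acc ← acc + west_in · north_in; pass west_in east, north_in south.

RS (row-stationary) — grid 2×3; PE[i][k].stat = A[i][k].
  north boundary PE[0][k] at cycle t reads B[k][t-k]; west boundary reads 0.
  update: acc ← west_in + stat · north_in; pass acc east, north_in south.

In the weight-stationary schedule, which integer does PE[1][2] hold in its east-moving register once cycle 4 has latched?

WS on a 3×3 grid — tracing PE[1][2] and its feeders:
  cycle 0: PE[0][2] → acc 0, east 0, south 0
  cycle 0: PE[1][1] → acc 0, east 0, south 0
  cycle 0: PE[1][2] → acc 0, east 0, south 0
  cycle 1: PE[0][2] → acc 0, east 0, south 0
  cycle 1: PE[1][1] → acc 0, east 0, south 0
  cycle 1: PE[1][2] → acc 0, east 0, south 0
  cycle 2: PE[0][2] → acc 21, east 7, south 21
  cycle 2: PE[1][1] → acc 121, east 9, south 121
  cycle 2: PE[1][2] → acc 0, east 0, south 0
  cycle 3: PE[0][2] → acc 21, east 7, south 21
  cycle 3: PE[1][1] → acc 121, east 9, south 121
  cycle 3: PE[1][2] → acc 102, east 9, south 102
  cycle 4: PE[0][2] → acc 0, east 0, south 0
  cycle 4: PE[1][1] → acc 0, east 0, south 0
  cycle 4: PE[1][2] → acc 102, east 9, south 102

register = 9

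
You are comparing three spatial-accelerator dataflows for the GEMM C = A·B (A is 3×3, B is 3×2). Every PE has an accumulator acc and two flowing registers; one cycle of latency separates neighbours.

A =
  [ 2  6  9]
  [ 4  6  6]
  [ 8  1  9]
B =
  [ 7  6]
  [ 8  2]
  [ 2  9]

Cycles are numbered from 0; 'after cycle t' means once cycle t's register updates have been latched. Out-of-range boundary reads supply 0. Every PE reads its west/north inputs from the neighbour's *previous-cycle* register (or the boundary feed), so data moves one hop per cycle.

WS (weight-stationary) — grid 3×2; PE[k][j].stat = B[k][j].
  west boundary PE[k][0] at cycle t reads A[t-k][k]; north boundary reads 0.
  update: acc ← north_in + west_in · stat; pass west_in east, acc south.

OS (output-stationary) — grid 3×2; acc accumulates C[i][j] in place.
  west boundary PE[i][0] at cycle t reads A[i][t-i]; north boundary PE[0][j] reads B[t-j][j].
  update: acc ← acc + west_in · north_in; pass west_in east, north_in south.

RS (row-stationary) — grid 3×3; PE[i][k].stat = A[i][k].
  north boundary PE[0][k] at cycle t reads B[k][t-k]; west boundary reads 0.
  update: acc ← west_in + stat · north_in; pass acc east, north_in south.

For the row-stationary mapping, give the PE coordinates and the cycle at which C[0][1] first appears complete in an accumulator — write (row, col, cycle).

Under RS, C[0][1] lands at PE[0][2]:
  step 0 · PE0,2: acc=0; fwd→0 fwd↓0
  step 1 · PE0,2: acc=0; fwd→0 fwd↓0
  step 2 · PE0,2: acc=80; fwd→80 fwd↓2
  step 3 · PE0,2: acc=105; fwd→105 fwd↓9

(row, col, cycle) = (0, 2, 3)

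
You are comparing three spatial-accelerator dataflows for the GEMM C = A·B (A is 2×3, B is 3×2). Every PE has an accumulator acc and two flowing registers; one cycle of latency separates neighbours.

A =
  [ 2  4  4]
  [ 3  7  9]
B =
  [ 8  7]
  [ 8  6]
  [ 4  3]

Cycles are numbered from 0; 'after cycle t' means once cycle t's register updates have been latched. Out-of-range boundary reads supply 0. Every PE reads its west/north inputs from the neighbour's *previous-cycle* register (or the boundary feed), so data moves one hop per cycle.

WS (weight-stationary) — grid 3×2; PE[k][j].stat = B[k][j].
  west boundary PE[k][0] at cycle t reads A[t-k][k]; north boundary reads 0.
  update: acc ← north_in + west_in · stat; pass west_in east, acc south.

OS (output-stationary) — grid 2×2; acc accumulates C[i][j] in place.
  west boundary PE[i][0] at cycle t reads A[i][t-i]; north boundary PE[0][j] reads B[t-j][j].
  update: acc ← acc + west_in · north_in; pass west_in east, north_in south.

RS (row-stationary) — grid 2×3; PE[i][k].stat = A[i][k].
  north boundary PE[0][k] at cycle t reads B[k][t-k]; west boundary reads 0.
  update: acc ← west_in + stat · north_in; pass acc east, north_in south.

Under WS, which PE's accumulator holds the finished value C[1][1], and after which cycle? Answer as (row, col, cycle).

Under WS, C[1][1] lands at PE[2][1]:
  t=0 PE[2][1]: acc=0 h=0 v=0
  t=1 PE[2][1]: acc=0 h=0 v=0
  t=2 PE[2][1]: acc=0 h=0 v=0
  t=3 PE[2][1]: acc=50 h=4 v=50
  t=4 PE[2][1]: acc=90 h=9 v=90

(row, col, cycle) = (2, 1, 4)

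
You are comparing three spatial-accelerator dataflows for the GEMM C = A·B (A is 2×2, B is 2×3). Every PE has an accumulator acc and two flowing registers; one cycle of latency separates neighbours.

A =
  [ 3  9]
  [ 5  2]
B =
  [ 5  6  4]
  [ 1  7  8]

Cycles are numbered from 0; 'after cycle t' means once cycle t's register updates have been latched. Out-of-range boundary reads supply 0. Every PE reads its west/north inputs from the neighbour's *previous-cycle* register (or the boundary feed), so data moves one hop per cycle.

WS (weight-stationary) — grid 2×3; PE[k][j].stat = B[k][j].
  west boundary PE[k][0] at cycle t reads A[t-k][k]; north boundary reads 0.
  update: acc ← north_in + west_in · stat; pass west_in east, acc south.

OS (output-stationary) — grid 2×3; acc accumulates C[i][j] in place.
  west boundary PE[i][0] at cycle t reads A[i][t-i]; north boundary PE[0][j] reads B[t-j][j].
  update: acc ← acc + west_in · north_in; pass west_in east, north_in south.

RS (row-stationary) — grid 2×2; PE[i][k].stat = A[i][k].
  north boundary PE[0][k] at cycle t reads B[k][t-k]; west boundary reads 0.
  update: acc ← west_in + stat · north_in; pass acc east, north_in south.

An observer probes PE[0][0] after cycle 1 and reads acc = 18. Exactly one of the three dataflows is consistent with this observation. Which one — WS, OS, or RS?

WS (2×3 grid), PE[0][0]:
  after 0 — PE[0][0] acc=15, pass-E 3, pass-S 15
  after 1 — PE[0][0] acc=25, pass-E 5, pass-S 25
OS (2×3 grid), PE[0][0]:
  after 0 — PE[0][0] acc=15, pass-E 3, pass-S 5
  after 1 — PE[0][0] acc=24, pass-E 9, pass-S 1
RS (2×2 grid), PE[0][0]:
  after 0 — PE[0][0] acc=15, pass-E 15, pass-S 5
  after 1 — PE[0][0] acc=18, pass-E 18, pass-S 6

dataflow = RS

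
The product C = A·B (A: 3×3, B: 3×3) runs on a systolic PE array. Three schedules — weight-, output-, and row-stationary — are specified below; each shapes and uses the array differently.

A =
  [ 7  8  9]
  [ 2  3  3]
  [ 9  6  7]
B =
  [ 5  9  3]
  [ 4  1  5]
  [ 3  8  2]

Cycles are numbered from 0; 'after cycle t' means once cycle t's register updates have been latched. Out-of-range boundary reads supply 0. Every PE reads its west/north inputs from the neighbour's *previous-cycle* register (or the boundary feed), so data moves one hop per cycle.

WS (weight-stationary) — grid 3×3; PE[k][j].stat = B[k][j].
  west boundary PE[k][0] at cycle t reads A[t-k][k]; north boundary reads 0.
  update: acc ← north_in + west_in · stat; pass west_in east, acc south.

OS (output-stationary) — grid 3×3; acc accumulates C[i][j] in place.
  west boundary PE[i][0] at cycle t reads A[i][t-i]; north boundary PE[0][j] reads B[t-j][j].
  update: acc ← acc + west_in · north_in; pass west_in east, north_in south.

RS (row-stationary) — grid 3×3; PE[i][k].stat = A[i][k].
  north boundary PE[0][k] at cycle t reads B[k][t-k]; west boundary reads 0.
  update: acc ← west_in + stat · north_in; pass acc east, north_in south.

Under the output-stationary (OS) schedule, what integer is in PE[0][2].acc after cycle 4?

OS 3×3: PE[0][2] cycle-by-cycle (with neighbour feeds):
  c0 r0c1: 0 / 0 / 0
  c0 r0c2: 0 / 0 / 0
  c1 r0c1: 63 / 7 / 9
  c1 r0c2: 0 / 0 / 0
  c2 r0c1: 71 / 8 / 1
  c2 r0c2: 21 / 7 / 3
  c3 r0c1: 143 / 9 / 8
  c3 r0c2: 61 / 8 / 5
  c4 r0c1: 143 / 0 / 0
  c4 r0c2: 79 / 9 / 2

PE[0][2].acc = 79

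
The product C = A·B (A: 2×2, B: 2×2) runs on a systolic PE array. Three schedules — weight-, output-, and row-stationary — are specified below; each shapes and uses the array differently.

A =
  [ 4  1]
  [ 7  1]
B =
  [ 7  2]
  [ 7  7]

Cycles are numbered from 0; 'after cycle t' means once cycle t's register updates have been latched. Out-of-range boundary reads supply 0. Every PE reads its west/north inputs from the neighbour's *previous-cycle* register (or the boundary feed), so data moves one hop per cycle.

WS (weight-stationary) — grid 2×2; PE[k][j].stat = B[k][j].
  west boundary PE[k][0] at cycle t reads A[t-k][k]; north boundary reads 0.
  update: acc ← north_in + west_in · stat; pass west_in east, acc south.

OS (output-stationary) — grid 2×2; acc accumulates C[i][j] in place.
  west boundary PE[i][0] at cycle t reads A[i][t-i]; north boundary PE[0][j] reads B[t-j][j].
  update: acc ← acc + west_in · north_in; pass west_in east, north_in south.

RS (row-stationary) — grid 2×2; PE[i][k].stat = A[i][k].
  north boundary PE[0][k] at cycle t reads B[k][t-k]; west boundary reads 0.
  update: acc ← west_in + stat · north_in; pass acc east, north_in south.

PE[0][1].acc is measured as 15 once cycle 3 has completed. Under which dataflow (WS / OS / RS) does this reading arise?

WS (2×2 grid), PE[0][1]:
  c0 r0c1: 0 / 0 / 0
  c1 r0c1: 8 / 4 / 8
  c2 r0c1: 14 / 7 / 14
  c3 r0c1: 0 / 0 / 0
OS (2×2 grid), PE[0][1]:
  c0 r0c1: 0 / 0 / 0
  c1 r0c1: 8 / 4 / 2
  c2 r0c1: 15 / 1 / 7
  c3 r0c1: 15 / 0 / 0
RS (2×2 grid), PE[0][1]:
  c0 r0c1: 0 / 0 / 0
  c1 r0c1: 35 / 35 / 7
  c2 r0c1: 15 / 15 / 7
  c3 r0c1: 0 / 0 / 0

dataflow = OS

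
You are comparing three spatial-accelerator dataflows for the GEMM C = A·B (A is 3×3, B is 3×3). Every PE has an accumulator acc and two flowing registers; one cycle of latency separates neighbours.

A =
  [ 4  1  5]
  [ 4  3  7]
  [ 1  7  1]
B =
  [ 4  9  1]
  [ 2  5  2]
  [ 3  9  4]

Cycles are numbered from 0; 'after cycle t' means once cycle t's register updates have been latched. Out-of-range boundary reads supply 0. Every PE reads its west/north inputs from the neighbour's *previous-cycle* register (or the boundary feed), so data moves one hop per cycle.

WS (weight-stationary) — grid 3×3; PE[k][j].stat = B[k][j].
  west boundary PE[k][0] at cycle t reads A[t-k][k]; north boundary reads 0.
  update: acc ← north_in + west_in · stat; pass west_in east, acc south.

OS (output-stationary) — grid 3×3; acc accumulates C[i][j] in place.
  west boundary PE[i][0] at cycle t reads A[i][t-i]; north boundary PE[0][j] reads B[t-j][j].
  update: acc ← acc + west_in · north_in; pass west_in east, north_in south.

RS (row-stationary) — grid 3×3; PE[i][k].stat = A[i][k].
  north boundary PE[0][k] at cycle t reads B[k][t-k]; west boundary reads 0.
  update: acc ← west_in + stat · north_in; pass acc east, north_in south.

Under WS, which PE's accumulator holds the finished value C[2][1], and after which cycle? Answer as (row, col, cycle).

WS — PE[2][1] is where C[2][1] collects:
  cycle 0: PE[2][1] → acc 0, east 0, south 0
  cycle 1: PE[2][1] → acc 0, east 0, south 0
  cycle 2: PE[2][1] → acc 0, east 0, south 0
  cycle 3: PE[2][1] → acc 86, east 5, south 86
  cycle 4: PE[2][1] → acc 114, east 7, south 114
  cycle 5: PE[2][1] → acc 53, east 1, south 53

(row, col, cycle) = (2, 1, 5)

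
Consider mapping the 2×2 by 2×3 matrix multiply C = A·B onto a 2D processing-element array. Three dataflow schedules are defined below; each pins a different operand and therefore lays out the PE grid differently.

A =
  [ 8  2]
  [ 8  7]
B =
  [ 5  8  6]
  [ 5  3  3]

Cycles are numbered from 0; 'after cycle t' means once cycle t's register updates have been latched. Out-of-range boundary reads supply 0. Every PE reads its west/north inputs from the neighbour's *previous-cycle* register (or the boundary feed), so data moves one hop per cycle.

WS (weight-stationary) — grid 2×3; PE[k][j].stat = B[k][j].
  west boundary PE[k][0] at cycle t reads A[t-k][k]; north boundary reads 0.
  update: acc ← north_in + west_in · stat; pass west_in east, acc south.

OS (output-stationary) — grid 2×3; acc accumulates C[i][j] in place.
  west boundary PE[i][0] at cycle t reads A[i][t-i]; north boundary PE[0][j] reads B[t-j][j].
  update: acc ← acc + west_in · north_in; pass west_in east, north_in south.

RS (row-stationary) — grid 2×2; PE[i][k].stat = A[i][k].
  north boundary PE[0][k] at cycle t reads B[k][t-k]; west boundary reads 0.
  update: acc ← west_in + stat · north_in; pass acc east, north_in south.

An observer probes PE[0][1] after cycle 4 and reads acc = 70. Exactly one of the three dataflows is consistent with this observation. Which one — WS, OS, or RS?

dataflow = OS

WS [2×3] PE[0][1] across cycles:
  0: (0,1).acc=0  regs=<0,0>
  1: (0,1).acc=64  regs=<8,64>
  2: (0,1).acc=64  regs=<8,64>
  3: (0,1).acc=0  regs=<0,0>
  4: (0,1).acc=0  regs=<0,0>
OS [2×3] PE[0][1] across cycles:
  0: (0,1).acc=0  regs=<0,0>
  1: (0,1).acc=64  regs=<8,8>
  2: (0,1).acc=70  regs=<2,3>
  3: (0,1).acc=70  regs=<0,0>
  4: (0,1).acc=70  regs=<0,0>
RS [2×2] PE[0][1] across cycles:
  0: (0,1).acc=0  regs=<0,0>
  1: (0,1).acc=50  regs=<50,5>
  2: (0,1).acc=70  regs=<70,3>
  3: (0,1).acc=54  regs=<54,3>
  4: (0,1).acc=0  regs=<0,0>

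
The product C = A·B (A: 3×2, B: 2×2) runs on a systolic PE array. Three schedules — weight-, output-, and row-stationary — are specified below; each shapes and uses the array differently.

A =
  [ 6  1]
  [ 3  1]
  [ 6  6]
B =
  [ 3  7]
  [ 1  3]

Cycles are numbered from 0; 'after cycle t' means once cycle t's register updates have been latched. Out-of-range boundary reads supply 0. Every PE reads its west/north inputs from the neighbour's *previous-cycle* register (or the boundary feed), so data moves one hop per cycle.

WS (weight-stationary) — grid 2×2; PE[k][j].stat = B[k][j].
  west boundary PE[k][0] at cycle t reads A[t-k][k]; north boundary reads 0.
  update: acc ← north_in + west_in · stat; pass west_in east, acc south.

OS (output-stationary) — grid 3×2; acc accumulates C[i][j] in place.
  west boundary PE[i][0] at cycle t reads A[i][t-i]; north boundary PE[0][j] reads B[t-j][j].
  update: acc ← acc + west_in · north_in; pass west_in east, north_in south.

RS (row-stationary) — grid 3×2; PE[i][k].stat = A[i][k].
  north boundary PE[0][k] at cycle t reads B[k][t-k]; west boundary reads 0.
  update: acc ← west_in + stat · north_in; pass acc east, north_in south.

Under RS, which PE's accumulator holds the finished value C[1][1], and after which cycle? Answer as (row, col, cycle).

(row, col, cycle) = (1, 1, 3)

RS: C[1][1] accumulates in PE[1][1]:
  t=0 PE[1][1]: acc=0 h=0 v=0
  t=1 PE[1][1]: acc=0 h=0 v=0
  t=2 PE[1][1]: acc=10 h=10 v=1
  t=3 PE[1][1]: acc=24 h=24 v=3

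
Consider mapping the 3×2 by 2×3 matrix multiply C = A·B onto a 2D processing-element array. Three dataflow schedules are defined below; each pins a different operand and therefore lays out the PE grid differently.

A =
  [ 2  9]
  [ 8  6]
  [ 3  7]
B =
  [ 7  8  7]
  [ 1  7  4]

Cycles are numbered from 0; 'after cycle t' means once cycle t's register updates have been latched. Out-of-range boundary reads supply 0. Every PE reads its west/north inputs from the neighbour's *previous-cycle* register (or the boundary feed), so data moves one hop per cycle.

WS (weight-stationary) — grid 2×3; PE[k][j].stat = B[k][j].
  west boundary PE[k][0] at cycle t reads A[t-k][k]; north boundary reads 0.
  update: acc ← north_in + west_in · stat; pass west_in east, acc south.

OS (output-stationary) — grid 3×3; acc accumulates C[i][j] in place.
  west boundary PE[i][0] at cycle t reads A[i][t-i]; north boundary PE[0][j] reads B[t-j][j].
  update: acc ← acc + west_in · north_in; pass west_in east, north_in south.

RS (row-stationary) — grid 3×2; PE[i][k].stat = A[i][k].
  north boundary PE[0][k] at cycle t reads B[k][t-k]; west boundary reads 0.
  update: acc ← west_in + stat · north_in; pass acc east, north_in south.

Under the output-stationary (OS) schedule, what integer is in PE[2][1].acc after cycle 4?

PE[2][1].acc = 73

OS 3×3: PE[2][1] cycle-by-cycle (with neighbour feeds):
  c0 r1c1: 0 / 0 / 0
  c0 r2c0: 0 / 0 / 0
  c0 r2c1: 0 / 0 / 0
  c1 r1c1: 0 / 0 / 0
  c1 r2c0: 0 / 0 / 0
  c1 r2c1: 0 / 0 / 0
  c2 r1c1: 64 / 8 / 8
  c2 r2c0: 21 / 3 / 7
  c2 r2c1: 0 / 0 / 0
  c3 r1c1: 106 / 6 / 7
  c3 r2c0: 28 / 7 / 1
  c3 r2c1: 24 / 3 / 8
  c4 r1c1: 106 / 0 / 0
  c4 r2c0: 28 / 0 / 0
  c4 r2c1: 73 / 7 / 7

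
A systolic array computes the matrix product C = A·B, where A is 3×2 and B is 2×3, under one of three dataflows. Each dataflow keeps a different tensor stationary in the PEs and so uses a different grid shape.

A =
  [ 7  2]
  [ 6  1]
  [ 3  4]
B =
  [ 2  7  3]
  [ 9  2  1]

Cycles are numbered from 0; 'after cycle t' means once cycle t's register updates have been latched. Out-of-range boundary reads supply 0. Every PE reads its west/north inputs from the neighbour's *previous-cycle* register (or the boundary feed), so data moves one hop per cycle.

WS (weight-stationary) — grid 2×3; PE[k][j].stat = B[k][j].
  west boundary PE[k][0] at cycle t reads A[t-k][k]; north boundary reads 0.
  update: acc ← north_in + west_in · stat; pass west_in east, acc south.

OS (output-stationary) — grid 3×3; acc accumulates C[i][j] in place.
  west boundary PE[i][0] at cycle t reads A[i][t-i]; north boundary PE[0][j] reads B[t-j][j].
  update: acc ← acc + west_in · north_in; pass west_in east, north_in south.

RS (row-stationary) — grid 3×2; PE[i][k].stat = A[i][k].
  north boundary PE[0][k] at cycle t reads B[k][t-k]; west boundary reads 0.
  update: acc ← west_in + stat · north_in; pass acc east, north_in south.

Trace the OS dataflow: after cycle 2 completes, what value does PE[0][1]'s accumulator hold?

OS 3×3: PE[0][1] cycle-by-cycle (with neighbour feeds):
  cycle 0: PE[0][0] → acc 14, east 7, south 2
  cycle 0: PE[0][1] → acc 0, east 0, south 0
  cycle 1: PE[0][0] → acc 32, east 2, south 9
  cycle 1: PE[0][1] → acc 49, east 7, south 7
  cycle 2: PE[0][0] → acc 32, east 0, south 0
  cycle 2: PE[0][1] → acc 53, east 2, south 2

PE[0][1].acc = 53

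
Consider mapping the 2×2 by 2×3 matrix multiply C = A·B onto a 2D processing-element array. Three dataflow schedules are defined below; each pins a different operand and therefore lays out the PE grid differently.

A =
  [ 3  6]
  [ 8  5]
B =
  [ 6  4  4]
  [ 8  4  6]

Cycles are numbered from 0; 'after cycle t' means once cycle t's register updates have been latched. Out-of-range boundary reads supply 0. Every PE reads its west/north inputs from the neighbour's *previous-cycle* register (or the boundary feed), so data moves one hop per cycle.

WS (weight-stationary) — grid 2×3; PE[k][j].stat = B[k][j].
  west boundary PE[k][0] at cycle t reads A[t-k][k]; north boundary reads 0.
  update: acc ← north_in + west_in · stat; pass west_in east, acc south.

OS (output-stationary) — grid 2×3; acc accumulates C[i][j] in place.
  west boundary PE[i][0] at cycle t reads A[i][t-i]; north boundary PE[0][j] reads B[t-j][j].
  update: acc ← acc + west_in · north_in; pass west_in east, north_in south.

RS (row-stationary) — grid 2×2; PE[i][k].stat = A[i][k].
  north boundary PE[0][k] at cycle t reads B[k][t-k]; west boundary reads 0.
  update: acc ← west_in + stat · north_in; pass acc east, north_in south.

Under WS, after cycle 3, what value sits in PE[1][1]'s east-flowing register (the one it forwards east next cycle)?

register = 5

WS 2×3: PE[1][1] cycle-by-cycle (with neighbour feeds):
  0: (0,1).acc=0  regs=<0,0>
  0: (1,0).acc=0  regs=<0,0>
  0: (1,1).acc=0  regs=<0,0>
  1: (0,1).acc=12  regs=<3,12>
  1: (1,0).acc=66  regs=<6,66>
  1: (1,1).acc=0  regs=<0,0>
  2: (0,1).acc=32  regs=<8,32>
  2: (1,0).acc=88  regs=<5,88>
  2: (1,1).acc=36  regs=<6,36>
  3: (0,1).acc=0  regs=<0,0>
  3: (1,0).acc=0  regs=<0,0>
  3: (1,1).acc=52  regs=<5,52>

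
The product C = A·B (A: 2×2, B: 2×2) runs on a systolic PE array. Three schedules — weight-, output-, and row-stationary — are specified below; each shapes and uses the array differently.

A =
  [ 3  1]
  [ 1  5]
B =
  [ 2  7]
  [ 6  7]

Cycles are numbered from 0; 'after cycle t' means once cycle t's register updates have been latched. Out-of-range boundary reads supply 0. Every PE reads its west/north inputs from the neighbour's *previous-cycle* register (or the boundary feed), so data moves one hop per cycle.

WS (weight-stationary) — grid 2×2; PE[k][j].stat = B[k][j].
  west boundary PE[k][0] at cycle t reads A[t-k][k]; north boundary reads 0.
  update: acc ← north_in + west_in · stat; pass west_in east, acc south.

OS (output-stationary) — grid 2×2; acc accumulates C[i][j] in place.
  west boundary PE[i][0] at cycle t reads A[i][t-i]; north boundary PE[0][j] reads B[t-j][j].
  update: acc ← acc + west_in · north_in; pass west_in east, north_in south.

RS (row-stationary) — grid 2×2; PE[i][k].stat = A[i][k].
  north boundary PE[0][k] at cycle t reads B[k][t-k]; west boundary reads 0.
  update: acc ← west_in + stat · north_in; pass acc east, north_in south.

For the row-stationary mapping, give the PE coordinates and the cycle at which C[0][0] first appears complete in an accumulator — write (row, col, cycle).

RS — PE[0][1] is where C[0][0] collects:
  [0] (0,1) acc=0 (h:0 v:0)
  [1] (0,1) acc=12 (h:12 v:6)

(row, col, cycle) = (0, 1, 1)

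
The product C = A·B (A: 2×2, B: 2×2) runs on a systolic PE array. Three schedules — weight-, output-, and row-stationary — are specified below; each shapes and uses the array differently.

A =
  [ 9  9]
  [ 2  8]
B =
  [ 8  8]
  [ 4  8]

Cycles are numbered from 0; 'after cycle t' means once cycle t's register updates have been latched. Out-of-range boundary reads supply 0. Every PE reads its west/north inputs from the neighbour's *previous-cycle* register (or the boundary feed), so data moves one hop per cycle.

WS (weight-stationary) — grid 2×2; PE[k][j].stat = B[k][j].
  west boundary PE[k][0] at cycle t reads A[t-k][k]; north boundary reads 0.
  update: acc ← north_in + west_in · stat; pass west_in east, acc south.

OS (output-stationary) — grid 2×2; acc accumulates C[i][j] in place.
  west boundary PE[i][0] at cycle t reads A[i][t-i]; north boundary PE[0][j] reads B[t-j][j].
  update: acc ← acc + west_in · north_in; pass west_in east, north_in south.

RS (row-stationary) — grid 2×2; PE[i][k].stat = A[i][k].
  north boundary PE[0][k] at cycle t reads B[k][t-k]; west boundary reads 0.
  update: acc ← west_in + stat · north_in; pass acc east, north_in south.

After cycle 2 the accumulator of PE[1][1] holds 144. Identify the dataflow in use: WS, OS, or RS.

dataflow = WS

Under WS (2×2), PE[1][1]:
  [0] (1,1) acc=0 (h:0 v:0)
  [1] (1,1) acc=0 (h:0 v:0)
  [2] (1,1) acc=144 (h:9 v:144)
Under OS (2×2), PE[1][1]:
  [0] (1,1) acc=0 (h:0 v:0)
  [1] (1,1) acc=0 (h:0 v:0)
  [2] (1,1) acc=16 (h:2 v:8)
Under RS (2×2), PE[1][1]:
  [0] (1,1) acc=0 (h:0 v:0)
  [1] (1,1) acc=0 (h:0 v:0)
  [2] (1,1) acc=48 (h:48 v:4)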